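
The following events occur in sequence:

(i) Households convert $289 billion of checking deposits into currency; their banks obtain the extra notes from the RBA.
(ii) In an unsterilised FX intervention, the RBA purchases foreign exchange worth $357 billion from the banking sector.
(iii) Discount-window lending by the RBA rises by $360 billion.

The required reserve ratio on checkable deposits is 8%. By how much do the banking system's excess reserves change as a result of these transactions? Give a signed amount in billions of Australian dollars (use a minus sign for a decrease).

Currency withdrawal $289 billion: reserves −$289B, deposits −$289B.
FX purchase $357 billion: reserves +$357B, deposits 0.
Discount-window loan $360 billion: reserves +$360B, deposits 0.
Totals: Δreserves = +$428B, Δdeposits = −$289B.
Δrequired reserves = 8% × −$289B = −$23.12B.
Δexcess reserves = Δreserves − Δrequired = +$428B − (−$23.12B) = +$451.12 billion.

+$451.12 billion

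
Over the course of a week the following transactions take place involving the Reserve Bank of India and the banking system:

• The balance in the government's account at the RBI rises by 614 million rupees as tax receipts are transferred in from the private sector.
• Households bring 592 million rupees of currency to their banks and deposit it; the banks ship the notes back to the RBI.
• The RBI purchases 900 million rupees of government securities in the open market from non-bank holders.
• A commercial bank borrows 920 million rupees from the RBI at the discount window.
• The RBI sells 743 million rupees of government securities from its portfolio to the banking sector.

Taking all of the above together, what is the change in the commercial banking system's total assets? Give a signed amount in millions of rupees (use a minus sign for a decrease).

+1798 million

Government account inflow 614 million rupees: bank balance sheets shrink → −614M.
Currency deposit 592 million rupees: bank balance sheets expand → +592M.
Asset purchase (from non-banks) 900 million rupees: bank balance sheets expand → +900M.
Discount-window loan 920 million rupees: bank balance sheets expand → +920M.
OMO sale (to banks) 743 million rupees: just an asset swap on bank balance sheets → 0.
Net: −614 + 592 + 900 + 920 + 0 = +1798 million.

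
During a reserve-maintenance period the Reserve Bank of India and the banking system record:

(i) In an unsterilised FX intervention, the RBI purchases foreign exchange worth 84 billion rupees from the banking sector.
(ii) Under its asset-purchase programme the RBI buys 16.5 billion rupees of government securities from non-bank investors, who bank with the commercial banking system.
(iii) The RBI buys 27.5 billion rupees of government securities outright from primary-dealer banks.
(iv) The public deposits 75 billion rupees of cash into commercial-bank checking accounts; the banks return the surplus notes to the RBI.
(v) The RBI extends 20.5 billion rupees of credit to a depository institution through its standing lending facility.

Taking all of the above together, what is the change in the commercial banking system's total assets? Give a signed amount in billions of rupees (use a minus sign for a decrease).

+112 billion

RBI balance sheet:
  Assets:      Securities +44B, Loans to banks +20.5B, Foreign assets +84B
  Liabilities: Bank reserves +223.5B, Currency in circulation −75B
Commercial banking system:
  Assets:      Reserves at CB +223.5B, Securities −27.5B, Foreign assets −84B
  Liabilities: Checkable deposits +91.5B, Borrowings from CB +20.5B
Change in total bank assets = +112 billion.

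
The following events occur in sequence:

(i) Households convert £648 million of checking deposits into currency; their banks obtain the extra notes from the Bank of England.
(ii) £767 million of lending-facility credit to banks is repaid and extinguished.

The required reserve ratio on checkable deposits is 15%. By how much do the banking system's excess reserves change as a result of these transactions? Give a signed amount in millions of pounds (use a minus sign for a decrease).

Currency withdrawal £648 million: reserves −£648M, deposits −£648M.
Discount-window repayment £767 million: reserves −£767M, deposits 0.
Totals: Δreserves = −£1415M, Δdeposits = −£648M.
Δrequired reserves = 15% × −£648M = −£97.2M.
Δexcess reserves = Δreserves − Δrequired = −£1415M − (−£97.2M) = -£1317.8 million.

-£1317.8 million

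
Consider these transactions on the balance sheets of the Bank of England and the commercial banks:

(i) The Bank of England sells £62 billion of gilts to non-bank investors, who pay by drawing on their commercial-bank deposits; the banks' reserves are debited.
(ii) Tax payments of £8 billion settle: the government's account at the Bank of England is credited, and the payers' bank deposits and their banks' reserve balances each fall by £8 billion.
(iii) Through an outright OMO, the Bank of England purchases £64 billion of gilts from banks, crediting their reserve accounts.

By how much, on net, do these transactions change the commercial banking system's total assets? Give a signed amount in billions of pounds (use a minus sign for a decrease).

-£70 billion

Bank of England balance sheet:
  Assets:      Securities +£2B
  Liabilities: Bank reserves −£6B, Government deposits +£8B
Commercial banking system:
  Assets:      Reserves at CB −£6B, Securities −£64B
  Liabilities: Checkable deposits −£70B
Change in total bank assets = -£70 billion.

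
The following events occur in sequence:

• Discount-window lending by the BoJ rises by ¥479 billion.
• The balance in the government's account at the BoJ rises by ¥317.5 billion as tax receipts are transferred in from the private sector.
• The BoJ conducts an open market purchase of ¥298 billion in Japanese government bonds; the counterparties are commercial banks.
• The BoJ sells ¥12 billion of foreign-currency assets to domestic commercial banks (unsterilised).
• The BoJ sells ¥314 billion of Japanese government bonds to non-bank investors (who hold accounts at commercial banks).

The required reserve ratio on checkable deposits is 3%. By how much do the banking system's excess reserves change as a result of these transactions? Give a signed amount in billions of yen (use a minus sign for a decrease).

+¥152.445 billion

Discount-window loan ¥479 billion: reserves +¥479B, deposits 0.
Government account inflow ¥317.5 billion: reserves −¥317.5B, deposits −¥317.5B.
OMO purchase (from banks) ¥298 billion: reserves +¥298B, deposits 0.
FX sale ¥12 billion: reserves −¥12B, deposits 0.
Asset sale (to non-banks) ¥314 billion: reserves −¥314B, deposits −¥314B.
Totals: Δreserves = +¥133.5B, Δdeposits = −¥631.5B.
Δrequired reserves = 3% × −¥631.5B = −¥18.945B.
Δexcess reserves = Δreserves − Δrequired = +¥133.5B − (−¥18.945B) = +¥152.445 billion.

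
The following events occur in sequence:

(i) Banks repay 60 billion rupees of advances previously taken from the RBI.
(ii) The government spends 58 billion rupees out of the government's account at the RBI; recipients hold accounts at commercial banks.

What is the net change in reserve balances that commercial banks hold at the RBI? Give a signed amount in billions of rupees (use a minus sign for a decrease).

-2 billion

Discount-window repayment 60 billion rupees: repayment is debited from reserves → −60B.
Government spending 58 billion rupees: government payments flow into bank reserve accounts → +58B.
Net: −60 + 58 = -2 billion.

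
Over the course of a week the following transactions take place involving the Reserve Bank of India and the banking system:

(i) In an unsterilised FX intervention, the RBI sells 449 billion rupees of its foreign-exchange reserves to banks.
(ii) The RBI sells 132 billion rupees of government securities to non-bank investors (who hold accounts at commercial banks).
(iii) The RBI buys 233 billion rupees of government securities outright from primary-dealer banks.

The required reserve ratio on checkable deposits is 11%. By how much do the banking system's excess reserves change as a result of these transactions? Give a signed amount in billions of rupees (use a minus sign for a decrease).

FX sale 449 billion rupees: reserves −449B, deposits 0.
Asset sale (to non-banks) 132 billion rupees: reserves −132B, deposits −132B.
OMO purchase (from banks) 233 billion rupees: reserves +233B, deposits 0.
Totals: Δreserves = −348B, Δdeposits = −132B.
Δrequired reserves = 11% × −132B = −14.52B.
Δexcess reserves = Δreserves − Δrequired = −348B − (−14.52B) = -333.48 billion.

-333.48 billion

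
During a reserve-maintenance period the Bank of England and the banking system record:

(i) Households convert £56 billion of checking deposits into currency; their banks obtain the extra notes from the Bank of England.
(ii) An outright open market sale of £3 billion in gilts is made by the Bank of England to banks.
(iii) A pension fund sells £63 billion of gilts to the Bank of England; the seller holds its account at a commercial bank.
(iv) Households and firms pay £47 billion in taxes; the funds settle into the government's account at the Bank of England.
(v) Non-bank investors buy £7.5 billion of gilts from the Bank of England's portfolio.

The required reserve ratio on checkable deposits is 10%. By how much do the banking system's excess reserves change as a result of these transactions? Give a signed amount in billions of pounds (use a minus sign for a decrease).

Currency withdrawal £56 billion: reserves −£56B, deposits −£56B.
OMO sale (to banks) £3 billion: reserves −£3B, deposits 0.
Asset purchase (from non-banks) £63 billion: reserves +£63B, deposits +£63B.
Government account inflow £47 billion: reserves −£47B, deposits −£47B.
Asset sale (to non-banks) £7.5 billion: reserves −£7.5B, deposits −£7.5B.
Totals: Δreserves = −£50.5B, Δdeposits = −£47.5B.
Δrequired reserves = 10% × −£47.5B = −£4.75B.
Δexcess reserves = Δreserves − Δrequired = −£50.5B − (−£4.75B) = -£45.75 billion.

-£45.75 billion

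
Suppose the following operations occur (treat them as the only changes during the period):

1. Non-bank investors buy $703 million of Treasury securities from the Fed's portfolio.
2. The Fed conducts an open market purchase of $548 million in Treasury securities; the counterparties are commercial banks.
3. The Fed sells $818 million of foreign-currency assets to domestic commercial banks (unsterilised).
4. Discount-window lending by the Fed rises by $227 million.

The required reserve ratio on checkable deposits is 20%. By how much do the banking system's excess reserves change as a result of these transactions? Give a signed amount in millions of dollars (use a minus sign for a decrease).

-$605.4 million

Asset sale (to non-banks) $703 million: reserves −$703M, deposits −$703M.
OMO purchase (from banks) $548 million: reserves +$548M, deposits 0.
FX sale $818 million: reserves −$818M, deposits 0.
Discount-window loan $227 million: reserves +$227M, deposits 0.
Totals: Δreserves = −$746M, Δdeposits = −$703M.
Δrequired reserves = 20% × −$703M = −$140.6M.
Δexcess reserves = Δreserves − Δrequired = −$746M − (−$140.6M) = -$605.4 million.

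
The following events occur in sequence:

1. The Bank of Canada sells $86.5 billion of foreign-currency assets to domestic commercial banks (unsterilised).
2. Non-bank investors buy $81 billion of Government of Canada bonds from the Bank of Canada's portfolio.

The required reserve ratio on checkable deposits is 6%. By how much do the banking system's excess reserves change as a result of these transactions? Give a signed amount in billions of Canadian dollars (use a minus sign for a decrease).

-$162.64 billion

FX sale $86.5 billion: reserves −$86.5B, deposits 0.
Asset sale (to non-banks) $81 billion: reserves −$81B, deposits −$81B.
Totals: Δreserves = −$167.5B, Δdeposits = −$81B.
Δrequired reserves = 6% × −$81B = −$4.86B.
Δexcess reserves = Δreserves − Δrequired = −$167.5B − (−$4.86B) = -$162.64 billion.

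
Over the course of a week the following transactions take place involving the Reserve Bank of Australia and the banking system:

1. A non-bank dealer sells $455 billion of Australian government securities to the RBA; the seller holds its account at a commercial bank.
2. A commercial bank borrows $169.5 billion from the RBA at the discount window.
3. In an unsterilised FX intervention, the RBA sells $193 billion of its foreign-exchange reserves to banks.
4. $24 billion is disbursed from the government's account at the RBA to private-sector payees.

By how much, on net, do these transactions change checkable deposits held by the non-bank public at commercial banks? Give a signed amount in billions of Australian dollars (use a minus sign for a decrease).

RBA balance sheet:
  Assets:      Securities +$455B, Loans to banks +$169.5B, Foreign assets −$193B
  Liabilities: Bank reserves +$455.5B, Government deposits −$24B
Commercial banking system:
  Assets:      Reserves at CB +$455.5B, Foreign assets +$193B
  Liabilities: Checkable deposits +$479B, Borrowings from CB +$169.5B
So the change in checkable deposits held by the non-bank public at commercial banks is +$479 billion.

+$479 billion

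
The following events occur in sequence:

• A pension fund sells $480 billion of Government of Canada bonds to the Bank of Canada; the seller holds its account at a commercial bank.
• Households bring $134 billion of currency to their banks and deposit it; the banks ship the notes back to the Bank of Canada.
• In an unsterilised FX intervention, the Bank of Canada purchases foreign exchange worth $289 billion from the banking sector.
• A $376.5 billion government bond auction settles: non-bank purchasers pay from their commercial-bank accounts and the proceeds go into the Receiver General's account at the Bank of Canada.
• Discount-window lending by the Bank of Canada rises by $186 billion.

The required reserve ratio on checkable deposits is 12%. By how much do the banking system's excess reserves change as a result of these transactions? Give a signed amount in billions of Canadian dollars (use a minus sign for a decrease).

+$684 billion

Asset purchase (from non-banks) $480 billion: reserves +$480B, deposits +$480B.
Currency deposit $134 billion: reserves +$134B, deposits +$134B.
FX purchase $289 billion: reserves +$289B, deposits 0.
Government account inflow $376.5 billion: reserves −$376.5B, deposits −$376.5B.
Discount-window loan $186 billion: reserves +$186B, deposits 0.
Totals: Δreserves = +$712.5B, Δdeposits = +$237.5B.
Δrequired reserves = 12% × +$237.5B = +$28.5B.
Δexcess reserves = Δreserves − Δrequired = +$712.5B − (+$28.5B) = +$684 billion.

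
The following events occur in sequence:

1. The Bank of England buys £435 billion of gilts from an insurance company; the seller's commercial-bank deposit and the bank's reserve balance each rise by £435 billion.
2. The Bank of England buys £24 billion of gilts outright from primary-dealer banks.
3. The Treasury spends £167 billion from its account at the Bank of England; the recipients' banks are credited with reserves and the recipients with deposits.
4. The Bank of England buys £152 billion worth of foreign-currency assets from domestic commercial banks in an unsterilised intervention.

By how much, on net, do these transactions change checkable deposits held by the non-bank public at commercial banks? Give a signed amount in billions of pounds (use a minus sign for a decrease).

Bank of England balance sheet:
  Assets:      Securities +£459B, Foreign assets +£152B
  Liabilities: Bank reserves +£778B, Government deposits −£167B
Commercial banking system:
  Assets:      Reserves at CB +£778B, Securities −£24B, Foreign assets −£152B
  Liabilities: Checkable deposits +£602B
So the change in checkable deposits held by the non-bank public at commercial banks is +£602 billion.

+£602 billion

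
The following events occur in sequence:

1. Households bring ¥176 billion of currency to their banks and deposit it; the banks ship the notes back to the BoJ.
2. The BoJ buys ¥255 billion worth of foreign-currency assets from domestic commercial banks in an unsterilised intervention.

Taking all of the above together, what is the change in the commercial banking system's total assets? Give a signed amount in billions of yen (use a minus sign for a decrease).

+¥176 billion

Currency deposit ¥176 billion: bank balance sheets expand → +¥176B.
FX purchase ¥255 billion: just an asset swap on bank balance sheets → 0.
Net: 176 + 0 = +¥176 billion.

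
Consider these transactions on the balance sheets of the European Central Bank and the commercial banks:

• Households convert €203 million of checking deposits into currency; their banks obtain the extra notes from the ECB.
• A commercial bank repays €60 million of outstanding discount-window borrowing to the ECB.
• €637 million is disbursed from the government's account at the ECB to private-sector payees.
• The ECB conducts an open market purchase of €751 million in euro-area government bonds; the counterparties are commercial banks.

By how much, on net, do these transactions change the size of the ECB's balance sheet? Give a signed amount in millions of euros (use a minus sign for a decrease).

Currency withdrawal €203 million: only the composition of liabilities changes → 0.
Discount-window repayment €60 million: an ECB asset is shed → −€60M.
Government spending €637 million: only the composition of liabilities changes → 0.
OMO purchase (from banks) €751 million: an ECB asset is acquired → +€751M.
Net: 0 − 60 + 0 + 751 = +€691 million.

+€691 million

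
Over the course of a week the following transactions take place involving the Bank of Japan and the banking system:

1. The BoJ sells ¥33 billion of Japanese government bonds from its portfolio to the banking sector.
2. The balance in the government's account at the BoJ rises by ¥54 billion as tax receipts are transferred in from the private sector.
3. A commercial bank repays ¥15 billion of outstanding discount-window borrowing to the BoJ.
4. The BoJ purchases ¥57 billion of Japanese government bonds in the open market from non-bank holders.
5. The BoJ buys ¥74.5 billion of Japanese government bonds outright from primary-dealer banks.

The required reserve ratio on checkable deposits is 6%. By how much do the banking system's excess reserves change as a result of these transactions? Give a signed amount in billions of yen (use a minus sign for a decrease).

OMO sale (to banks) ¥33 billion: reserves −¥33B, deposits 0.
Government account inflow ¥54 billion: reserves −¥54B, deposits −¥54B.
Discount-window repayment ¥15 billion: reserves −¥15B, deposits 0.
Asset purchase (from non-banks) ¥57 billion: reserves +¥57B, deposits +¥57B.
OMO purchase (from banks) ¥74.5 billion: reserves +¥74.5B, deposits 0.
Totals: Δreserves = +¥29.5B, Δdeposits = +¥3B.
Δrequired reserves = 6% × +¥3B = +¥0.18B.
Δexcess reserves = Δreserves − Δrequired = +¥29.5B − (+¥0.18B) = +¥29.32 billion.

+¥29.32 billion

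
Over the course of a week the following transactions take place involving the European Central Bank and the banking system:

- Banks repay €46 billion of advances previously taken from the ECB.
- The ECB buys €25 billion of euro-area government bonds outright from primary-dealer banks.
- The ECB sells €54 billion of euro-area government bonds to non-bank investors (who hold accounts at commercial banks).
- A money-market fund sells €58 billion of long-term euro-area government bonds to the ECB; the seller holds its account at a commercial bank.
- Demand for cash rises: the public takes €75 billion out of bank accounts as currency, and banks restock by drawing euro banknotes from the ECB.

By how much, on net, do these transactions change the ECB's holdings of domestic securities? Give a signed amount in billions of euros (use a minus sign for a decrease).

ECB balance sheet:
  Assets:      Securities +€29B, Loans to banks −€46B
  Liabilities: Bank reserves −€92B, Currency in circulation +€75B
Commercial banking system:
  Assets:      Reserves at CB −€92B, Securities −€25B
  Liabilities: Checkable deposits −€71B, Borrowings from CB −€46B
So the change in the ECB's holdings of domestic securities is +€29 billion.

+€29 billion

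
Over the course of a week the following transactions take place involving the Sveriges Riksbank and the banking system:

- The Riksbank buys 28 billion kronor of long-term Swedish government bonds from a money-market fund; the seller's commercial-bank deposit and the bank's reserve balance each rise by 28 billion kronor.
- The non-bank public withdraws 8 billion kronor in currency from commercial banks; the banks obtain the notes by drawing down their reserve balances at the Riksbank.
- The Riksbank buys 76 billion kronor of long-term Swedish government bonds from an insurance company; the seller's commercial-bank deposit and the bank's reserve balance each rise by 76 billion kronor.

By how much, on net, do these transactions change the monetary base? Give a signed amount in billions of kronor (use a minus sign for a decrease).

Asset purchase (from non-banks) 28 billion kronor: Riksbank balance sheet expands → +28B.
Currency withdrawal 8 billion kronor: just a shift between currency and reserves — both are base money → 0.
Asset purchase (from non-banks) 76 billion kronor: Riksbank balance sheet expands → +76B.
Net: 28 + 0 + 76 = +104 billion.

+104 billion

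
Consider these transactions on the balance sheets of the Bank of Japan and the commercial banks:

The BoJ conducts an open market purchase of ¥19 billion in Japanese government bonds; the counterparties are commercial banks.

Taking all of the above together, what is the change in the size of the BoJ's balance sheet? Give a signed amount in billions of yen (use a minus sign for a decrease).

BoJ balance sheet:
  Assets:      Securities +¥19B
  Liabilities: Bank reserves +¥19B
Change in total BoJ assets = +¥19 billion.

+¥19 billion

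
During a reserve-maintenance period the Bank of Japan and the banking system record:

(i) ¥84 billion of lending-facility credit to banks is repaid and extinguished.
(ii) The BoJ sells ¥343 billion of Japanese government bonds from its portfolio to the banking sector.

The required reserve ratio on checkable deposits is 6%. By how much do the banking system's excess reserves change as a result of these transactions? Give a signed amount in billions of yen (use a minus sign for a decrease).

-¥427 billion

Discount-window repayment ¥84 billion: reserves −¥84B, deposits 0.
OMO sale (to banks) ¥343 billion: reserves −¥343B, deposits 0.
Totals: Δreserves = −¥427B, Δdeposits = 0.
Δrequired reserves = 6% × 0 = 0.
Δexcess reserves = Δreserves − Δrequired = −¥427B − (0) = -¥427 billion.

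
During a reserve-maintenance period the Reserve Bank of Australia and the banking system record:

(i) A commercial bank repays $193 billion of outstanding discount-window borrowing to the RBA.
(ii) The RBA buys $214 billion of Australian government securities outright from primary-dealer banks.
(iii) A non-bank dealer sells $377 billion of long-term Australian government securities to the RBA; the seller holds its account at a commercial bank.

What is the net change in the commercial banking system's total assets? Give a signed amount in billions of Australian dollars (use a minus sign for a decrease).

+$184 billion

Discount-window repayment $193 billion: bank balance sheets shrink → −$193B.
OMO purchase (from banks) $214 billion: just an asset swap on bank balance sheets → 0.
Asset purchase (from non-banks) $377 billion: bank balance sheets expand → +$377B.
Net: −193 + 0 + 377 = +$184 billion.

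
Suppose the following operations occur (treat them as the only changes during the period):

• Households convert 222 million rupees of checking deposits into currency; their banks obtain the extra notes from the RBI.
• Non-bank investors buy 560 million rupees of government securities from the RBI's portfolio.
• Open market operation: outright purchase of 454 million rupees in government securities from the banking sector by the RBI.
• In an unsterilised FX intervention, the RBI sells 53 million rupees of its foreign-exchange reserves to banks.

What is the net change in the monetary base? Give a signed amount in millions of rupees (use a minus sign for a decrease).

RBI balance sheet:
  Assets:      Securities −106M, Foreign assets −53M
  Liabilities: Bank reserves −381M, Currency in circulation +222M
Commercial banking system:
  Assets:      Reserves at CB −381M, Securities −454M, Foreign assets +53M
  Liabilities: Checkable deposits −782M
Monetary base = currency + reserves: +222M + (−381M) = -159 million.

-159 million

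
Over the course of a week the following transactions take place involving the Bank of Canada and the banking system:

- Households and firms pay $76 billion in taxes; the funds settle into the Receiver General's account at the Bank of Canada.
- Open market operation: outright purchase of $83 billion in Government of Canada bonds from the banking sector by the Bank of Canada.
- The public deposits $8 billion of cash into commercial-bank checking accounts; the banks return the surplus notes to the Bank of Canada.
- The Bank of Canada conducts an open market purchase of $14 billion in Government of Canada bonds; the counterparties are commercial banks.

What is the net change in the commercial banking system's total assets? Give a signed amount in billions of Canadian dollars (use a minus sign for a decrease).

-$68 billion

Government account inflow $76 billion: bank balance sheets shrink → −$76B.
OMO purchase (from banks) $83 billion: just an asset swap on bank balance sheets → 0.
Currency deposit $8 billion: bank balance sheets expand → +$8B.
OMO purchase (from banks) $14 billion: just an asset swap on bank balance sheets → 0.
Net: −76 + 0 + 8 + 0 = -$68 billion.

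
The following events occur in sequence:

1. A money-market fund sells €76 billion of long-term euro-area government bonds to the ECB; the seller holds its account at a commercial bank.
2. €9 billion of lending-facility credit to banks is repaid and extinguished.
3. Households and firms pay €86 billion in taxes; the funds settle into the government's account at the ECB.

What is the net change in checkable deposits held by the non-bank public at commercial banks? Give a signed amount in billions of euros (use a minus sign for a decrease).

-€10 billion

ECB balance sheet:
  Assets:      Securities +€76B, Loans to banks −€9B
  Liabilities: Bank reserves −€19B, Government deposits +€86B
Commercial banking system:
  Assets:      Reserves at CB −€19B
  Liabilities: Checkable deposits −€10B, Borrowings from CB −€9B
So the change in checkable deposits held by the non-bank public at commercial banks is -€10 billion.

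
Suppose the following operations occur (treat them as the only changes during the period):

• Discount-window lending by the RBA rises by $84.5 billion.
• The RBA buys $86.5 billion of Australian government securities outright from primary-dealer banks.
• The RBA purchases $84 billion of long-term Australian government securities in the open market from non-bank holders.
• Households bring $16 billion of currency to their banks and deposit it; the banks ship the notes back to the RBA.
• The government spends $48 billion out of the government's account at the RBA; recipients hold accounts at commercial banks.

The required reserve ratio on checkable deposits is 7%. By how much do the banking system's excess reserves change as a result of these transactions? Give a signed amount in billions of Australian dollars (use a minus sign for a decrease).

Discount-window loan $84.5 billion: reserves +$84.5B, deposits 0.
OMO purchase (from banks) $86.5 billion: reserves +$86.5B, deposits 0.
Asset purchase (from non-banks) $84 billion: reserves +$84B, deposits +$84B.
Currency deposit $16 billion: reserves +$16B, deposits +$16B.
Government spending $48 billion: reserves +$48B, deposits +$48B.
Totals: Δreserves = +$319B, Δdeposits = +$148B.
Δrequired reserves = 7% × +$148B = +$10.36B.
Δexcess reserves = Δreserves − Δrequired = +$319B − (+$10.36B) = +$308.64 billion.

+$308.64 billion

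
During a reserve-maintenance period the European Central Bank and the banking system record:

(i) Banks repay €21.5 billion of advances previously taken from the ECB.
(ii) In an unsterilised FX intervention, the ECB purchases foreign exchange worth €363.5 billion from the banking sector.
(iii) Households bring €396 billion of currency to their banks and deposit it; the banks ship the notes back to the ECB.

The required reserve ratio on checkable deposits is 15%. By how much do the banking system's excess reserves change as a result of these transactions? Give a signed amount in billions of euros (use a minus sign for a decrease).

Discount-window repayment €21.5 billion: reserves −€21.5B, deposits 0.
FX purchase €363.5 billion: reserves +€363.5B, deposits 0.
Currency deposit €396 billion: reserves +€396B, deposits +€396B.
Totals: Δreserves = +€738B, Δdeposits = +€396B.
Δrequired reserves = 15% × +€396B = +€59.4B.
Δexcess reserves = Δreserves − Δrequired = +€738B − (+€59.4B) = +€678.6 billion.

+€678.6 billion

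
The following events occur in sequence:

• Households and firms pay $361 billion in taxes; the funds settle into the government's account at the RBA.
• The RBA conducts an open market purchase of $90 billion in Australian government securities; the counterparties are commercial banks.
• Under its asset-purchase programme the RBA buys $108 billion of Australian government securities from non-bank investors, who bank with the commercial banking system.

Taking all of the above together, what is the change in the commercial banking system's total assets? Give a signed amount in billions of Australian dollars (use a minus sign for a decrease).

-$253 billion

Government account inflow $361 billion: bank balance sheets shrink → −$361B.
OMO purchase (from banks) $90 billion: just an asset swap on bank balance sheets → 0.
Asset purchase (from non-banks) $108 billion: bank balance sheets expand → +$108B.
Net: −361 + 0 + 108 = -$253 billion.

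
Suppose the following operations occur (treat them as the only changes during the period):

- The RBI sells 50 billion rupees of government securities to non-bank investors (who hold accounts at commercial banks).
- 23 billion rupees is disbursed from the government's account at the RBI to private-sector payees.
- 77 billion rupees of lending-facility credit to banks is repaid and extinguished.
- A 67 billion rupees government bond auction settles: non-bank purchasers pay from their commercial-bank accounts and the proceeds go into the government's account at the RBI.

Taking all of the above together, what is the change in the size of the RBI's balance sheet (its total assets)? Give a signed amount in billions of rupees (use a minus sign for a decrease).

Asset sale (to non-banks) 50 billion rupees: an RBI asset is shed → −50B.
Government spending 23 billion rupees: only the composition of liabilities changes → 0.
Discount-window repayment 77 billion rupees: an RBI asset is shed → −77B.
Government account inflow 67 billion rupees: only the composition of liabilities changes → 0.
Net: −50 + 0 − 77 + 0 = -127 billion.

-127 billion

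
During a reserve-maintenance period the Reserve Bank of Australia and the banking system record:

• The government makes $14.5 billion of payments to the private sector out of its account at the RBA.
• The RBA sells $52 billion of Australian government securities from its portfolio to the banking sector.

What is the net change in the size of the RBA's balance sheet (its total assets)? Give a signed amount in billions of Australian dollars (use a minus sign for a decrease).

RBA balance sheet:
  Assets:      Securities −$52B
  Liabilities: Bank reserves −$37.5B, Government deposits −$14.5B
Change in total RBA assets = -$52 billion.

-$52 billion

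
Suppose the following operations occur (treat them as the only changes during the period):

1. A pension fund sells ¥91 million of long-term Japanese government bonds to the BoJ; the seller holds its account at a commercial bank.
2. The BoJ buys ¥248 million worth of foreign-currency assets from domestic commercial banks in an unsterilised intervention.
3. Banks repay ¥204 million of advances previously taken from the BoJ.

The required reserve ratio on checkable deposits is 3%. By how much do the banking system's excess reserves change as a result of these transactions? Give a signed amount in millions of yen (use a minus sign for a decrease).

+¥132.27 million

Asset purchase (from non-banks) ¥91 million: reserves +¥91M, deposits +¥91M.
FX purchase ¥248 million: reserves +¥248M, deposits 0.
Discount-window repayment ¥204 million: reserves −¥204M, deposits 0.
Totals: Δreserves = +¥135M, Δdeposits = +¥91M.
Δrequired reserves = 3% × +¥91M = +¥2.73M.
Δexcess reserves = Δreserves − Δrequired = +¥135M − (+¥2.73M) = +¥132.27 million.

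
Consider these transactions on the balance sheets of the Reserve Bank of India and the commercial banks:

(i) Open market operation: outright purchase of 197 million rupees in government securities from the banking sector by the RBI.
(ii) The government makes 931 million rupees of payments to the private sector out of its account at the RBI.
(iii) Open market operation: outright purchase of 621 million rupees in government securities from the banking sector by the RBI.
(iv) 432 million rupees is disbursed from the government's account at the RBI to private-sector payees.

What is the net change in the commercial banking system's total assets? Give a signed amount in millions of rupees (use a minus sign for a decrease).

RBI balance sheet:
  Assets:      Securities +818M
  Liabilities: Bank reserves +2181M, Government deposits −1363M
Commercial banking system:
  Assets:      Reserves at CB +2181M, Securities −818M
  Liabilities: Checkable deposits +1363M
Change in total bank assets = +1363 million.

+1363 million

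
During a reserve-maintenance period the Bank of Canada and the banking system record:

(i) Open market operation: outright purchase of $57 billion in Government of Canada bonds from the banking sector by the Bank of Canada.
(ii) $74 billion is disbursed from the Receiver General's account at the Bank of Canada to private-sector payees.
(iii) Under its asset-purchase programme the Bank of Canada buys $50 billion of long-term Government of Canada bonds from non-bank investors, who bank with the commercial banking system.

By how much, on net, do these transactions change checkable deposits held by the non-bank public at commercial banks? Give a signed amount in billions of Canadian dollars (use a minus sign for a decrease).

Bank of Canada balance sheet:
  Assets:      Securities +$107B
  Liabilities: Bank reserves +$181B, Government deposits −$74B
Commercial banking system:
  Assets:      Reserves at CB +$181B, Securities −$57B
  Liabilities: Checkable deposits +$124B
So the change in checkable deposits held by the non-bank public at commercial banks is +$124 billion.

+$124 billion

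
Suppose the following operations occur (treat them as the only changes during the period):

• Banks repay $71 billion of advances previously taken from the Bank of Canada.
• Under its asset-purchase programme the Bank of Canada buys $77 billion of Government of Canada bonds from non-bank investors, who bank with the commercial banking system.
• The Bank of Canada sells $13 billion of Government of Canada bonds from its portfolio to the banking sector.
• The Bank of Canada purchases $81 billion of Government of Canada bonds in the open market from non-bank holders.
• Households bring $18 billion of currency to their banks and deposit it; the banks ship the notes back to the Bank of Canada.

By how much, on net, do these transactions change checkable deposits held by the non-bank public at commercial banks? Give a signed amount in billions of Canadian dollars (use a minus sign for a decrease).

Discount-window repayment $71 billion: the counterparty is a bank, so public deposits are unchanged → 0.
Asset purchase (from non-banks) $77 billion: non-bank counterparties' bank balances rise → +$77B.
OMO sale (to banks) $13 billion: the counterparty is a bank, so public deposits are unchanged → 0.
Asset purchase (from non-banks) $81 billion: non-bank counterparties' bank balances rise → +$81B.
Currency deposit $18 billion: non-bank counterparties' bank balances rise → +$18B.
Net: 0 + 77 + 0 + 81 + 18 = +$176 billion.

+$176 billion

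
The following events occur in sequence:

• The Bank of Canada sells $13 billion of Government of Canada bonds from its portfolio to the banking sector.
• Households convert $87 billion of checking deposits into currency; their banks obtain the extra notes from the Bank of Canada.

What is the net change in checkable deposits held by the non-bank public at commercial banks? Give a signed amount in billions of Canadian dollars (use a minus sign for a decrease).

-$87 billion

Bank of Canada balance sheet:
  Assets:      Securities −$13B
  Liabilities: Bank reserves −$100B, Currency in circulation +$87B
Commercial banking system:
  Assets:      Reserves at CB −$100B, Securities +$13B
  Liabilities: Checkable deposits −$87B
So the change in checkable deposits held by the non-bank public at commercial banks is -$87 billion.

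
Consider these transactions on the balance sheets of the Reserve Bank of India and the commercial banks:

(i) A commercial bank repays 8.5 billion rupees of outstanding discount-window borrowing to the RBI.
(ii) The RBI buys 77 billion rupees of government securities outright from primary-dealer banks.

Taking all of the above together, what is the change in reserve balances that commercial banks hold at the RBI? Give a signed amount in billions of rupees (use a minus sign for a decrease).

+68.5 billion

RBI balance sheet:
  Assets:      Securities +77B, Loans to banks −8.5B
  Liabilities: Bank reserves +68.5B
So the change in reserve balances that commercial banks hold at the RBI is +68.5 billion.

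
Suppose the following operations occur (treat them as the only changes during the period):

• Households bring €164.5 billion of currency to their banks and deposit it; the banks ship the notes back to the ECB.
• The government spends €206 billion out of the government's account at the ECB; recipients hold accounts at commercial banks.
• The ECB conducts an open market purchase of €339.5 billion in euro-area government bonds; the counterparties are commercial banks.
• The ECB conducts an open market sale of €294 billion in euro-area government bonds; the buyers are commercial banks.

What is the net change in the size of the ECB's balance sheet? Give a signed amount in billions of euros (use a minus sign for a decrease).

+€45.5 billion

Currency deposit €164.5 billion: only the composition of liabilities changes → 0.
Government spending €206 billion: only the composition of liabilities changes → 0.
OMO purchase (from banks) €339.5 billion: an ECB asset is acquired → +€339.5B.
OMO sale (to banks) €294 billion: an ECB asset is shed → −€294B.
Net: 0 + 0 + 339.5 − 294 = +€45.5 billion.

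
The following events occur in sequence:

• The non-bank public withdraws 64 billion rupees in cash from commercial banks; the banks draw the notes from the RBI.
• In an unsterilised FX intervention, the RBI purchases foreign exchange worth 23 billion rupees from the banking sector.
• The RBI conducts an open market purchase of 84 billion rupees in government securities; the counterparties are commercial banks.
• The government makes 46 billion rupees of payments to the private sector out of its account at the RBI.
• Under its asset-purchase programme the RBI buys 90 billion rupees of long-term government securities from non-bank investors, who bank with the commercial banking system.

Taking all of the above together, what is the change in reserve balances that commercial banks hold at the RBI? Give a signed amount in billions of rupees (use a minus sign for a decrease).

RBI balance sheet:
  Assets:      Securities +174B, Foreign assets +23B
  Liabilities: Bank reserves +179B, Currency in circulation +64B, Government deposits −46B
Commercial banking system:
  Assets:      Reserves at CB +179B, Securities −84B, Foreign assets −23B
  Liabilities: Checkable deposits +72B
So the change in reserve balances that commercial banks hold at the RBI is +179 billion.

+179 billion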